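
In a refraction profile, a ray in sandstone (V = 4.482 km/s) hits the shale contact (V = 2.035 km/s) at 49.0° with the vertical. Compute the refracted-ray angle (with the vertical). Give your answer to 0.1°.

sin θ₁/V₁ = sin θ₂/V₂ ⇒ sin θ₂ = 2.035·sin 49.0°/4.482 = 2.035·0.7547/4.482 = 0.3427.
θ₂ = sin⁻¹(0.3427) = 20.04° (from vertical).

20.0°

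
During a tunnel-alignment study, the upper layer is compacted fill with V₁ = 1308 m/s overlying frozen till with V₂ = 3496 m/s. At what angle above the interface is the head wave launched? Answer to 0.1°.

68.0°

At critical incidence the refracted ray runs along the interface (θ₂ = 90°), so sin θ_c = V₁/V₂.
θ_c = arcsin(1308/3496) = arcsin 0.3741 = 21.97°.
Measured from the interface: 90° − 21.97° = 68.03°.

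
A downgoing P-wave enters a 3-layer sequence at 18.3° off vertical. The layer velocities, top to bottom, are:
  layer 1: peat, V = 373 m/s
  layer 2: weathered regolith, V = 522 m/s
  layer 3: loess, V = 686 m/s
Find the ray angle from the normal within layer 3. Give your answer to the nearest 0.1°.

Ray parameter p = sin 18.3° / 373 = 8.4180e-04 s/m.
sin θ_3 = p·V_3 = 8.4180e-04 × 686 = 0.5775.
θ_3 = 35.27° from the vertical.

35.3°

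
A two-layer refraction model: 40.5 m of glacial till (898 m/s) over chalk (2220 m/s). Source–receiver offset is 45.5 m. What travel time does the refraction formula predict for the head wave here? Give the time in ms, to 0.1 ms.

t = x/V₂ + 2h·√(V₂²−V₁²)/(V₁V₂).
√(V₂²−V₁²) = √(2220²−898²) = 2030.3 m/s; delay term = 2·40.5·2030.3/(898·2220) = 0.08249 s.
t = 45.5/2220 + 0.08249 = 0.10299 s.

103.0 ms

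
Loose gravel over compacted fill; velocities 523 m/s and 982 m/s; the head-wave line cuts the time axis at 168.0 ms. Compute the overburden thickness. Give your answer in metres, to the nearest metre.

θ_c = arcsin(523/982) = 32.18°; cos θ_c = 0.8464.
tᵢ = 2h cos θ_c/V₁ ⇒ h = tᵢ·V₁/(2 cos θ_c) = 0.168·523/(2·0.8464) = 51.91 m.

52 m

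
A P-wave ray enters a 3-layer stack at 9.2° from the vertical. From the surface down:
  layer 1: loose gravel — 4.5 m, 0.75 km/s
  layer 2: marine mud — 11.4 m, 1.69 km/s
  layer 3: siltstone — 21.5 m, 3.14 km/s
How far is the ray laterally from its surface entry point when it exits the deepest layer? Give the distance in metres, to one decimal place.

Ray parameter p = sin 9.2° / 0.75 km/s = 2.1317e-01 s/km.
Layer 1: θ = 9.20°; offset = 4.5·tan 9.20° = 0.729 m.
Layer 2: sin θ = p·1.69 = 0.3603 → θ = 21.12°; offset = 11.4·tan 21.12° = 4.403 m.
Layer 3: sin θ = p·3.14 = 0.6694 → θ = 42.02°; offset = 21.5·tan 42.02° = 19.371 m.
Total horizontal offset = 24.503 m.

24.5 m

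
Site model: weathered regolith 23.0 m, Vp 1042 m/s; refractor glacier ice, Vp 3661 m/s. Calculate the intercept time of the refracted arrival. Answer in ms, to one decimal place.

θ_c = arcsin(V₁/V₂) = arcsin(1042/3661) = 16.54°; cos θ_c = 0.9586.
tᵢ = 2h·cos θ_c / V₁ = 2·23.0·0.9586 / 1042 = 0.04232 s.

42.3 ms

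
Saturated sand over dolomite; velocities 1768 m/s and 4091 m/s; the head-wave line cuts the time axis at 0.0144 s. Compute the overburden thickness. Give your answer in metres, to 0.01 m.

θ_c = arcsin(1768/4091) = 25.61°; cos θ_c = 0.9018.
tᵢ = 2h cos θ_c/V₁ ⇒ h = tᵢ·V₁/(2 cos θ_c) = 0.0144·1768/(2·0.9018) = 14.12 m.

14.12 m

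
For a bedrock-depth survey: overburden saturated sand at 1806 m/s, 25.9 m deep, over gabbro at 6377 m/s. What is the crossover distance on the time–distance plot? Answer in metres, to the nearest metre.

θ_c = arcsin(1806/6377) = 16.45°, so cos θ_c = 0.9591 and tᵢ = 2h cos θ_c/V₁ = 0.0275 s.
At crossover x/V₁ = x/V₂ + tᵢ ⇒ x = tᵢ/(1/V₁ − 1/V₂) = 0.02751/(5.5371e-04 − 1.5681e-04) = 69.31 m.

69 m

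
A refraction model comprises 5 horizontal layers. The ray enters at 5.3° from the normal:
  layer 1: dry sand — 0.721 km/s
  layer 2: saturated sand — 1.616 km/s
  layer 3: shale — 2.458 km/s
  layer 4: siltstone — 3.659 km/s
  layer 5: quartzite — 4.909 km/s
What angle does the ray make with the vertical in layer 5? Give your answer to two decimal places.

Snell's law across each interface conserves sin θ / V, so sin θ_5 = V_5·sin θ₁/V₁.
sin θ_5 = 4.909 × sin 5.3° / 0.721 = 0.6289.
θ_5 = 38.97° from the vertical.

38.97°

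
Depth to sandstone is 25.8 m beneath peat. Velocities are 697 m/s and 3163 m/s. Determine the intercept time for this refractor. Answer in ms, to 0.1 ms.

72.2 ms

tᵢ = 2h·√(V₂²−V₁²)/(V₁V₂).
√(V₂²−V₁²) = √(3163²−697²) = 3085.2 m/s.
tᵢ = 2·25.8·3085.2/(697·3163) = 0.07221 s.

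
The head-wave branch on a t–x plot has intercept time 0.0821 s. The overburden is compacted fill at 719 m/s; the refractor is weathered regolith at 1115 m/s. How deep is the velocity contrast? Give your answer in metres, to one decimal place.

h = tᵢ·V₁·V₂ / (2·√(V₂²−V₁²)).
√(V₂²−V₁²) = √(1115² − 719²) = 852.2 m/s.
h = 0.0821 s × 719 × 1115 / (2 × 852.2) = 38.62 m.

38.6 m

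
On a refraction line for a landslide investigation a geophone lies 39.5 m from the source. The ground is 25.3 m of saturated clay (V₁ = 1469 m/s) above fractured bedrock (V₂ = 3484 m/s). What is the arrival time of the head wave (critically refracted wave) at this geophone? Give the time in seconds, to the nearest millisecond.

t = x/V₂ + 2h·√(V₂²−V₁²)/(V₁V₂).
√(V₂²−V₁²) = √(3484²−1469²) = 3159.2 m/s; delay term = 2·25.3·3159.2/(1469·3484) = 0.03123 s.
t = 39.5/3484 + 0.03123 = 0.04257 s.

0.043 s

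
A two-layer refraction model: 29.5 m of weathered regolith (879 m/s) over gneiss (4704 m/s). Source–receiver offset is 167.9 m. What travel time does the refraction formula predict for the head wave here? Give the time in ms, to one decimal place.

101.6 ms

θ_c = arcsin(V₁/V₂) = arcsin(879/4704) = 10.77°, cos θ_c = 0.9824.
Intercept time tᵢ = 2h cos θ_c / V₁ = 2·29.5·0.9824/879 = 0.06594 s.
t = x/V₂ + tᵢ = 167.9/4704 + 0.06594 = 0.10163 s.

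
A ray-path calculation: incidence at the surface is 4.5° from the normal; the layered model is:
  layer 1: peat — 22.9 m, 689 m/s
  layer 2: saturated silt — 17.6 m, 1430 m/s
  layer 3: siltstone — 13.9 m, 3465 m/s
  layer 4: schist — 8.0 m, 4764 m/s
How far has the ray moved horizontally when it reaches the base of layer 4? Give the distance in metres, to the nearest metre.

Apply Snell's law at each interface; in layer i the horizontal offset is hᵢ·tan θᵢ.
Layer 1: θ = 4.50°; offset = 22.9·tan 4.50° = 1.802 m.
Layer 2: sin θ = 1430·sin 4.5°/689 = 0.1628, θ = 9.37°; offset = 17.6·tan 9.37° = 2.905 m.
Layer 3: sin θ = 3465·sin 4.5°/689 = 0.3946, θ = 23.24°; offset = 13.9·tan 23.24° = 5.969 m.
Layer 4: sin θ = 4764·sin 4.5°/689 = 0.5425, θ = 32.85°; offset = 8.0·tan 32.85° = 5.166 m.
Total horizontal offset = 15.842 m.

16 m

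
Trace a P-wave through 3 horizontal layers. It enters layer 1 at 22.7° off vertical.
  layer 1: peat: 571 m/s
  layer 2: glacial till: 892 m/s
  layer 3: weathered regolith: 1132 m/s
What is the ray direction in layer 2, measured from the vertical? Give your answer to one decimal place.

Ray parameter p = sin 22.7° / 571 = 6.7584e-04 s/m.
sin θ_2 = p·V_2 = 6.7584e-04 × 892 = 0.6029.
θ_2 = arcsin 0.6029 = 37.07°.

37.1°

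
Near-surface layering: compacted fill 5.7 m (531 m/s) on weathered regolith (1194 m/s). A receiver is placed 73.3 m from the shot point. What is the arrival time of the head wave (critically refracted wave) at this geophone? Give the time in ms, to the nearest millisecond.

81 ms

t = x/V₂ + 2h·√(V₂²−V₁²)/(V₁V₂).
√(V₂²−V₁²) = √(1194²−531²) = 1069.4 m/s; delay term = 2·5.7·1069.4/(531·1194) = 0.01923 s.
t = 73.3/1194 + 0.01923 = 0.08062 s.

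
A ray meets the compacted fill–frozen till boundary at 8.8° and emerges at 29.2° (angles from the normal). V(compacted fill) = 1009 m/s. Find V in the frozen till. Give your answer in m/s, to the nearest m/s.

3218 m/s

Snell's law: sin 8.8°/V₁ = sin 29.2°/V₂.
V₂ = V₁·sin 29.2°/sin 8.8° = 1009 × 3.1889 = 3217.62 m/s.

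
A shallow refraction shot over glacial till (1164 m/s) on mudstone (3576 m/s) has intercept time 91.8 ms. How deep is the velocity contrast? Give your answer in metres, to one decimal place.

56.5 m

θ_c = arcsin(1164/3576) = 19.00°; cos θ_c = 0.9455.
tᵢ = 2h cos θ_c/V₁ ⇒ h = tᵢ·V₁/(2 cos θ_c) = 0.0918·1164/(2·0.9455) = 56.50 m.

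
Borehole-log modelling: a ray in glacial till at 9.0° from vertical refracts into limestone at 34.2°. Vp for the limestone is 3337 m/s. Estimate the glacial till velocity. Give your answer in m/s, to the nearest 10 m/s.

930 m/s

Snell's law: sin 9.0°/V₁ = sin 34.2°/V₂.
V₁ = V₂·sin 9.0°/sin 34.2° = 3337 × 0.2783 = 928.73 m/s.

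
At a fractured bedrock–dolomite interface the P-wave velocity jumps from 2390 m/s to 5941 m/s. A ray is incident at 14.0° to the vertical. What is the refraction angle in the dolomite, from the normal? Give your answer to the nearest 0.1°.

37.0°

sin θ₁/V₁ = sin θ₂/V₂ ⇒ sin θ₂ = 5941·sin 14.0°/2390 = 5941·0.2419/2390 = 0.6014.
θ₂ = sin⁻¹(0.6014) = 36.97° (from vertical).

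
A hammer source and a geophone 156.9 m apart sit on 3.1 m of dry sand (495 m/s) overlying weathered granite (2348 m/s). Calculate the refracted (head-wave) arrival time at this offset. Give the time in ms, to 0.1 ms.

t = x/V₂ + 2h·√(V₂²−V₁²)/(V₁V₂).
√(V₂²−V₁²) = √(2348²−495²) = 2295.2 m/s; delay term = 2·3.1·2295.2/(495·2348) = 0.01224 s.
t = 156.9/2348 + 0.01224 = 0.07907 s.

79.1 ms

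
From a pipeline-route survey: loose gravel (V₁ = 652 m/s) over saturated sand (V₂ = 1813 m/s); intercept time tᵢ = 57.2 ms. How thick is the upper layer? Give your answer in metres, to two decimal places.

h = tᵢ·V₁·V₂ / (2·√(V₂²−V₁²)).
√(V₂²−V₁²) = √(1813² − 652²) = 1691.7 m/s.
h = 0.0572 s × 652 × 1813 / (2 × 1691.7) = 19.98 m.

19.98 m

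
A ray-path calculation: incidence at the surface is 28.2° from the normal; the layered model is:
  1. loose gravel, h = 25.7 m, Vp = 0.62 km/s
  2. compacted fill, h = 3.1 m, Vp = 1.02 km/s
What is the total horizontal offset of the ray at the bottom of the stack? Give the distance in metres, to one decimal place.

17.6 m

Ray parameter p = sin 28.2° / 0.62 km/s = 7.6218e-01 s/km.
Layer 1: θ = 28.20°; offset = 25.7·tan 28.20° = 13.780 m.
Layer 2: sin θ = p·1.02 = 0.7774 → θ = 51.03°; offset = 3.1·tan 51.03° = 3.832 m.
Σ offsets = 17.612 m.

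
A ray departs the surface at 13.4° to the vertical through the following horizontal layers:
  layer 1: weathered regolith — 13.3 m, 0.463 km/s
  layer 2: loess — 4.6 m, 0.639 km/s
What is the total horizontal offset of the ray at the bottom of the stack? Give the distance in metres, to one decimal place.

4.7 m

Ray parameter p = sin 13.4° / 0.463 km/s = 5.0054e-01 s/km.
Layer 1: θ = 13.40°; offset = 13.3·tan 13.40° = 3.169 m.
Layer 2: sin θ = p·0.639 = 0.3198 → θ = 18.65°; offset = 4.6·tan 18.65° = 1.553 m.
Summing the layer offsets gives 4.721 m.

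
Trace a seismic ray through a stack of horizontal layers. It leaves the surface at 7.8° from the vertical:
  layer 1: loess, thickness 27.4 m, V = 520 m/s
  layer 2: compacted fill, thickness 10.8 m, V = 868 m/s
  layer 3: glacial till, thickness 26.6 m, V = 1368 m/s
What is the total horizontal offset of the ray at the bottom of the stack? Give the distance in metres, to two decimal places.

Apply Snell's law at each interface; in layer i the horizontal offset is hᵢ·tan θᵢ.
Layer 1: θ = 7.80°; offset = 27.4·tan 7.80° = 3.7533 m.
Layer 2: sin θ = 868·sin 7.8°/520 = 0.2265, θ = 13.09°; offset = 10.8·tan 13.09° = 2.5119 m.
Layer 3: sin θ = 1368·sin 7.8°/520 = 0.3570, θ = 20.92°; offset = 26.6·tan 20.92° = 10.1673 m.
Σ offsets = 16.4326 m.

16.43 m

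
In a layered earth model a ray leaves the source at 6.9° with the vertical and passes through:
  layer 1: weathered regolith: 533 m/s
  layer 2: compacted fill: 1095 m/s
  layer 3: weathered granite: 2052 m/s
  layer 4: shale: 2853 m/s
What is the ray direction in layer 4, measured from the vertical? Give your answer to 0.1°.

40.0°

Ray parameter p = sin 6.9° / 533 = 2.2540e-04 s/m.
sin θ_4 = p·V_4 = 2.2540e-04 × 2853 = 0.6431.
θ_4 = arcsin 0.6431 = 40.02°.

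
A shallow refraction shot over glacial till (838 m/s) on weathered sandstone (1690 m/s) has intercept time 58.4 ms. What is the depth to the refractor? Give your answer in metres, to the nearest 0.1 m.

θ_c = arcsin(838/1690) = 29.73°; cos θ_c = 0.8684.
tᵢ = 2h cos θ_c/V₁ ⇒ h = tᵢ·V₁/(2 cos θ_c) = 0.0584·838/(2·0.8684) = 28.18 m.

28.2 m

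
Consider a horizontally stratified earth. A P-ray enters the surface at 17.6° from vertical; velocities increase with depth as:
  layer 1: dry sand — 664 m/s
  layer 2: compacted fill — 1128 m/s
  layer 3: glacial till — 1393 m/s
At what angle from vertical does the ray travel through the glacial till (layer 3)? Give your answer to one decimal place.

Ray parameter p = sin 17.6° / 664 = 4.5538e-04 s/m.
sin θ_3 = p·V_3 = 4.5538e-04 × 1393 = 0.6343.
θ_3 = arcsin 0.6343 = 39.37°.

39.4°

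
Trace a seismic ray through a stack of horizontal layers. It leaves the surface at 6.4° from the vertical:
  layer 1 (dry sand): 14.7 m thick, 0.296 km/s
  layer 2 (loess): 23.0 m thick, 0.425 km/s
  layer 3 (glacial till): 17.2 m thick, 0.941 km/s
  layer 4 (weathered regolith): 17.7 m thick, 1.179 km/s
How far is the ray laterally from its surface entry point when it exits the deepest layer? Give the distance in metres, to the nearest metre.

21 m

Apply Snell's law at each interface; in layer i the horizontal offset is hᵢ·tan θᵢ.
Layer 1: θ = 6.40°; offset = 14.7·tan 6.40° = 1.649 m.
Layer 2: sin θ = 0.425·sin 6.4°/0.296 = 0.1600, θ = 9.21°; offset = 23.0·tan 9.21° = 3.729 m.
Layer 3: sin θ = 0.941·sin 6.4°/0.296 = 0.3544, θ = 20.75°; offset = 17.2·tan 20.75° = 6.518 m.
Layer 4: sin θ = 1.179·sin 6.4°/0.296 = 0.4440, θ = 26.36°; offset = 17.7·tan 26.36° = 8.771 m.
Σ offsets = 20.667 m.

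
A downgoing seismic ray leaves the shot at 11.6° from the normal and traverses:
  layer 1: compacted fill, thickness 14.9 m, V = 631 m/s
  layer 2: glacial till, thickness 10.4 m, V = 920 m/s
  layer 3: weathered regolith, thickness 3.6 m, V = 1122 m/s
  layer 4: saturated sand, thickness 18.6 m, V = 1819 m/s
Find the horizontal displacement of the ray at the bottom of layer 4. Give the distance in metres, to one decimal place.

p = sin θ₁/V₁ = sin 11.6°/631 = 3.1867e-04 s/m is conserved through the stack.
Layer 1: θ = 11.60°; offset = 14.9·tan 11.60° = 3.059 m.
Layer 2: sin θ = p·920 = 0.2932 → θ = 17.05°; offset = 10.4·tan 17.05° = 3.189 m.
Layer 3: sin θ = p·1122 = 0.3575 → θ = 20.95°; offset = 3.6·tan 20.95° = 1.378 m.
Layer 4: sin θ = p·1819 = 0.5797 → θ = 35.43°; offset = 18.6·tan 35.43° = 13.231 m.
Σ offsets = 20.857 m.

20.9 m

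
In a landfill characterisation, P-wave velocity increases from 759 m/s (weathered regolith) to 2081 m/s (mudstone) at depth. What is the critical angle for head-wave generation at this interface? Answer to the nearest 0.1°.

21.4°

Critical incidence: sin θ_c = V₁/V₂ = 759/2081 = 0.3647.
θ_c = arcsin 0.3647 = 21.39°.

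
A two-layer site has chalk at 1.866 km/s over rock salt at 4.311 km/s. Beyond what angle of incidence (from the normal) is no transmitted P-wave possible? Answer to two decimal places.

25.65°

At critical incidence the refracted ray runs along the interface (θ₂ = 90°), so sin θ_c = V₁/V₂.
θ_c = arcsin(1.866/4.311) = arcsin 0.4328 = 25.65°.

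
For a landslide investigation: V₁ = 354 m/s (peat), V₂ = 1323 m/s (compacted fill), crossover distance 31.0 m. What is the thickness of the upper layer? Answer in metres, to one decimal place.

x_cross = 2h·√((V₂+V₁)/(V₂−V₁)) → h = x_cross / (2·√((V₂+V₁)/(V₂−V₁))).
√((V₂+V₁)/(V₂−V₁)) = √((1323+354)/(1323−354)) = 1.3155.
h = 31.0 / (2·1.3155) = 11.78 m.

11.8 m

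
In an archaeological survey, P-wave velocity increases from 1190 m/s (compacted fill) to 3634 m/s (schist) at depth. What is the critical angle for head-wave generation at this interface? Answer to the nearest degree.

At critical incidence the refracted ray runs along the interface (θ₂ = 90°), so sin θ_c = V₁/V₂.
θ_c = arcsin(1190/3634) = arcsin 0.3275 = 19.11°.

19°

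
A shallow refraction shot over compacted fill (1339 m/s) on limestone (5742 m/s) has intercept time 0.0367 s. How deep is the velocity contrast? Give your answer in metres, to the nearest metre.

25 m

θ_c = arcsin(1339/5742) = 13.49°; cos θ_c = 0.9724.
tᵢ = 2h cos θ_c/V₁ ⇒ h = tᵢ·V₁/(2 cos θ_c) = 0.0367·1339/(2·0.9724) = 25.27 m.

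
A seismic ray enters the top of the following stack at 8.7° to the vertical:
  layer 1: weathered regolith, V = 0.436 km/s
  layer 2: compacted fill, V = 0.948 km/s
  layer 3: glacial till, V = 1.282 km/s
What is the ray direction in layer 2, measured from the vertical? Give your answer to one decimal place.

19.2°

Snell's law across each interface conserves sin θ / V, so sin θ_2 = V_2·sin θ₁/V₁.
sin θ_2 = 0.948 × sin 8.7° / 0.436 = 0.3289.
θ_2 = arcsin 0.3289 = 19.20°.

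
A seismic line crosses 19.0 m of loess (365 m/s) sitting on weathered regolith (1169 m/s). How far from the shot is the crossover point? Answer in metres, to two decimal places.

52.49 m

θ_c = arcsin(365/1169) = 18.19°, so cos θ_c = 0.9500 and tᵢ = 2h cos θ_c/V₁ = 0.0989 s.
At crossover x/V₁ = x/V₂ + tᵢ ⇒ x = tᵢ/(1/V₁ − 1/V₂) = 0.09890/(2.7397e-03 − 8.5543e-04) = 52.49 m.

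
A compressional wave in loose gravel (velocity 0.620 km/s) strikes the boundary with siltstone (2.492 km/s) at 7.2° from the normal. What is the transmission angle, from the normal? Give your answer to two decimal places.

Snell's law: sin θ₂ = (V₂/V₁)·sin θ₁ = (2.492/0.620)·sin 7.2° = 0.5038.
θ₂ = arcsin 0.5038 = 30.25° from the normal.

30.25°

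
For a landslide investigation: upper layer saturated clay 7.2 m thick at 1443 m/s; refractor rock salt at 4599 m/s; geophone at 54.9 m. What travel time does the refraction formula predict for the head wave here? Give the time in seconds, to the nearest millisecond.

0.021 s

θ_c = arcsin(V₁/V₂) = arcsin(1443/4599) = 18.29°, cos θ_c = 0.9495.
Intercept time tᵢ = 2h cos θ_c / V₁ = 2·7.2·0.9495/1443 = 0.00948 s.
t = x/V₂ + tᵢ = 54.9/4599 + 0.00948 = 0.02141 s.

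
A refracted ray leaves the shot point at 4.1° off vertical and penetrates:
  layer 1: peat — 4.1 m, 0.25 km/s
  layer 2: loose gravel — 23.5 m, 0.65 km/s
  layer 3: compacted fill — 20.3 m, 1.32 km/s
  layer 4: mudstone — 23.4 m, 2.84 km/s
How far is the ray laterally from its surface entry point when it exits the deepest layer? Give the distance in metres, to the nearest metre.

46 m

Apply Snell's law at each interface; in layer i the horizontal offset is hᵢ·tan θᵢ.
Layer 1: θ = 4.10°; offset = 4.1·tan 4.10° = 0.294 m.
Layer 2: sin θ = 0.65·sin 4.1°/0.25 = 0.1859, θ = 10.71°; offset = 23.5·tan 10.71° = 4.446 m.
Layer 3: sin θ = 1.32·sin 4.1°/0.25 = 0.3775, θ = 22.18°; offset = 20.3·tan 22.18° = 8.276 m.
Layer 4: sin θ = 2.84·sin 4.1°/0.25 = 0.8122, θ = 54.31°; offset = 23.4·tan 54.31° = 32.580 m.
Σ offsets = 45.595 m.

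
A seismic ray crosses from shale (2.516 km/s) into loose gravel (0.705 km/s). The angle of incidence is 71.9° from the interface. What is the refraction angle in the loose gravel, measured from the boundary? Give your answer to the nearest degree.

Convert to the normal: θ₁ = 90° − 71.9° = 18.1°.
sin θ₁/V₁ = sin θ₂/V₂ ⇒ sin θ₂ = 0.705·sin 18.1°/2.516 = 0.705·0.3107/2.516 = 0.0871.
θ₂ = arcsin 0.0871 = 4.99° from the normal.
From the interface: 90° − 4.99° = 85.01°.

85°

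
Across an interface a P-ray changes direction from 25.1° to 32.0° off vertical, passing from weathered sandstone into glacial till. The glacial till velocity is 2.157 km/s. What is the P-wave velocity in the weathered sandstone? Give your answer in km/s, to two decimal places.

1.73 km/s

Snell's law: sin 25.1°/V₁ = sin 32.0°/V₂.
V₁ = V₂·sin 25.1°/sin 32.0° = 2.157 × 0.8005 = 1.73 km/s.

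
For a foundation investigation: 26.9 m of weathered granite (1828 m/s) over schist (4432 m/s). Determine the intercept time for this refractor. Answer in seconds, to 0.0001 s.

0.0268 s

θ_c = arcsin(V₁/V₂) = arcsin(1828/4432) = 24.36°; cos θ_c = 0.9110.
tᵢ = 2h·cos θ_c / V₁ = 2·26.9·0.9110 / 1828 = 0.02681 s.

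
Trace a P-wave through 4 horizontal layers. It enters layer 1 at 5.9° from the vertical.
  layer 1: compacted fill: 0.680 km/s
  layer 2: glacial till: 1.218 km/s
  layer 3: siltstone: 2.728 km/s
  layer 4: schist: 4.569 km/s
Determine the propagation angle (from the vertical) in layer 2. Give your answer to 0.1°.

10.6°

Snell's law across each interface conserves sin θ / V, so sin θ_2 = V_2·sin θ₁/V₁.
sin θ_2 = 1.218 × sin 5.9° / 0.680 = 0.1841.
θ_2 = 10.61° from the vertical.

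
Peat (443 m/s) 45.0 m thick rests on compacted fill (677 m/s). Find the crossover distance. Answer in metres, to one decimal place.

θ_c = arcsin(443/677) = 40.87°, so cos θ_c = 0.7562 and tᵢ = 2h cos θ_c/V₁ = 0.1536 s.
At crossover x/V₁ = x/V₂ + tᵢ ⇒ x = tᵢ/(1/V₁ − 1/V₂) = 0.15363/(2.2573e-03 − 1.4771e-03) = 196.90 m.

196.9 m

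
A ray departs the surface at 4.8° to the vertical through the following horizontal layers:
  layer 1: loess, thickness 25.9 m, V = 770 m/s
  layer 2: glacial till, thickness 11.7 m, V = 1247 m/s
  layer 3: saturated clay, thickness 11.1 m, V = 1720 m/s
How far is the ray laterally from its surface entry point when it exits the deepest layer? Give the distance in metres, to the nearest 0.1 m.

5.9 m

Apply Snell's law at each interface; in layer i the horizontal offset is hᵢ·tan θᵢ.
Layer 1: θ = 4.80°; offset = 25.9·tan 4.80° = 2.175 m.
Layer 2: sin θ = 1247·sin 4.8°/770 = 0.1355, θ = 7.79°; offset = 11.7·tan 7.79° = 1.600 m.
Layer 3: sin θ = 1720·sin 4.8°/770 = 0.1869, θ = 10.77°; offset = 11.1·tan 10.77° = 2.112 m.
Total horizontal offset = 5.887 m.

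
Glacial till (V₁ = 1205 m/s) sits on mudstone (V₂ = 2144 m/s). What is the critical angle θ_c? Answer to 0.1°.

34.2°

Critical incidence: sin θ_c = V₁/V₂ = 1205/2144 = 0.5620.
θ_c = arcsin 0.5620 = 34.20°.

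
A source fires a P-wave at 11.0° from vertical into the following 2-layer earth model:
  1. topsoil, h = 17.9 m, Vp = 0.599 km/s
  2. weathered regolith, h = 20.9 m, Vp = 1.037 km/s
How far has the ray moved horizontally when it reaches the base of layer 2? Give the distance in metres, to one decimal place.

Apply Snell's law at each interface; in layer i the horizontal offset is hᵢ·tan θᵢ.
Layer 1: θ = 11.00°; offset = 17.9·tan 11.00° = 3.479 m.
Layer 2: sin θ = 1.037·sin 11.0°/0.599 = 0.3303, θ = 19.29°; offset = 20.9·tan 19.29° = 7.315 m.
Σ offsets = 10.794 m.

10.8 m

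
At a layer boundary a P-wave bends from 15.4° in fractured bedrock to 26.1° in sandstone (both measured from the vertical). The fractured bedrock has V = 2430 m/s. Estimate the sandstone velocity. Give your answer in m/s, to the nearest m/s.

sin 15.4° = 0.2656; sin 26.1° = 0.4399.
V₂ = V₁·(sin θ₂/sin θ₁) = 2430·(0.4399/0.2656) = 4025.71 m/s.

4026 m/s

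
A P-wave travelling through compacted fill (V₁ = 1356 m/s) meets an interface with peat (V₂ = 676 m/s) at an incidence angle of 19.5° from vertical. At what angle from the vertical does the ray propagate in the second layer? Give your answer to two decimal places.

Snell's law: sin θ₂ = (V₂/V₁)·sin θ₁ = (676/1356)·sin 19.5° = 0.1664.
θ₂ = arcsin 0.1664 = 9.58° from the normal.

9.58°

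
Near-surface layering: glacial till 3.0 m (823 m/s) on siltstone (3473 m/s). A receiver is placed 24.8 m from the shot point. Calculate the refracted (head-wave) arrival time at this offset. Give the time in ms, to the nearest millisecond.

14 ms

t = x/V₂ + 2h·√(V₂²−V₁²)/(V₁V₂).
√(V₂²−V₁²) = √(3473²−823²) = 3374.1 m/s; delay term = 2·3.0·3374.1/(823·3473) = 0.00708 s.
t = 24.8/3473 + 0.00708 = 0.01422 s.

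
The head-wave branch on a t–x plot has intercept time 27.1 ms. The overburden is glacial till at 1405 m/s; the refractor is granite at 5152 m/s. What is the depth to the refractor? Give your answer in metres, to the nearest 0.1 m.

h = tᵢ·V₁·V₂ / (2·√(V₂²−V₁²)).
√(V₂²−V₁²) = √(5152² − 1405²) = 4956.7 m/s.
h = 0.0271 s × 1405 × 5152 / (2 × 4956.7) = 19.79 m.

19.8 m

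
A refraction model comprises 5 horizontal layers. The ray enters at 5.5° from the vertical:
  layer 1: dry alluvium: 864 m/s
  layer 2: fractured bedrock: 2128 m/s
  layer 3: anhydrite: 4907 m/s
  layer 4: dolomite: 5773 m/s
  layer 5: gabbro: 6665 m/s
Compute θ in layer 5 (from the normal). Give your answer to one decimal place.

Ray parameter p = sin 5.5° / 864 = 1.1093e-04 s/m.
sin θ_5 = p·V_5 = 1.1093e-04 × 6665 = 0.7394.
θ_5 = arcsin 0.7394 = 47.68°.

47.7°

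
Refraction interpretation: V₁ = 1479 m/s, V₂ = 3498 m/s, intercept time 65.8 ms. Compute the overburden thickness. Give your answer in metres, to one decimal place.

53.7 m

h = tᵢ·V₁·V₂ / (2·√(V₂²−V₁²)).
√(V₂²−V₁²) = √(3498² − 1479²) = 3169.9 m/s.
h = 0.0658 s × 1479 × 3498 / (2 × 3169.9) = 53.69 m.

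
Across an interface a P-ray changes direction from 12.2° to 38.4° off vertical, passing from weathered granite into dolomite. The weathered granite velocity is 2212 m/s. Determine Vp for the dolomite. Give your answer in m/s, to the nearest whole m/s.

Snell's law: sin 12.2°/V₁ = sin 38.4°/V₂.
V₂ = V₁·sin 38.4°/sin 12.2° = 2212 × 2.9393 = 6501.74 m/s.

6502 m/s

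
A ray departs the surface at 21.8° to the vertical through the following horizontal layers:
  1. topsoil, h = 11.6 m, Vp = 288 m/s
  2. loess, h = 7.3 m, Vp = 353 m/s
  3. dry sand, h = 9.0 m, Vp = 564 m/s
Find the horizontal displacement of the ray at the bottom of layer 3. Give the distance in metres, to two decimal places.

Ray parameter p = sin 21.8° / 288 m/s = 1.2895e-03 s/m.
Layer 1: θ = 21.80°; offset = 11.6·tan 21.80° = 4.6397 m.
Layer 2: sin θ = p·353 = 0.4552 → θ = 27.08°; offset = 7.3·tan 27.08° = 3.7319 m.
Layer 3: sin θ = p·564 = 0.7273 → θ = 46.66°; offset = 9.0·tan 46.66° = 9.5363 m.
Total horizontal offset = 17.9079 m.

17.91 m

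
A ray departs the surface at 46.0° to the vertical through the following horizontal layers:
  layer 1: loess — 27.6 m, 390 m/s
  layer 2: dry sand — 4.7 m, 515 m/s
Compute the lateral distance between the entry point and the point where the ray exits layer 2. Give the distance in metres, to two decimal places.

p = sin θ₁/V₁ = sin 46.0°/390 = 1.8445e-03 s/m is conserved through the stack.
Layer 1: θ = 46.00°; offset = 27.6·tan 46.00° = 28.5806 m.
Layer 2: sin θ = p·515 = 0.9499 → θ = 71.79°; offset = 4.7·tan 71.79° = 14.2836 m.
Total horizontal offset = 42.8643 m.

42.86 m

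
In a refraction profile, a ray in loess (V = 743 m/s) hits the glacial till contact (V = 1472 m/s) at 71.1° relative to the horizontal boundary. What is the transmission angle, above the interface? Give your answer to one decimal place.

50.1°

Convert to the normal: θ₁ = 90° − 71.1° = 18.9°.
sin θ₁/V₁ = sin θ₂/V₂ ⇒ sin θ₂ = 1472·sin 18.9°/743 = 1472·0.3239/743 = 0.6417.
θ₂ = sin⁻¹(0.6417) = 39.92° (from vertical).
From the interface: 90° − 39.92° = 50.08°.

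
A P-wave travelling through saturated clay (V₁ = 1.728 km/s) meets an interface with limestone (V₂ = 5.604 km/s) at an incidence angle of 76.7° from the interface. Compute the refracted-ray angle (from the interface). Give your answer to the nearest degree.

Convert to the normal: θ₁ = 90° − 76.7° = 13.3°.
Snell's law: sin θ₂ = (V₂/V₁)·sin θ₁ = (5.604/1.728)·sin 13.3° = 0.7461.
θ₂ = arcsin 0.7461 = 48.25° from the normal.
From the interface: 90° − 48.25° = 41.75°.

42°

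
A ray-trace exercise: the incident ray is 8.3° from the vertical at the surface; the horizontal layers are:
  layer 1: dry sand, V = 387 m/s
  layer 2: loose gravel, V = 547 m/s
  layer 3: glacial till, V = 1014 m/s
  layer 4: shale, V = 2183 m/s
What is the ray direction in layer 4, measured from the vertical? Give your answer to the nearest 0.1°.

Snell's law across each interface conserves sin θ / V, so sin θ_4 = V_4·sin θ₁/V₁.
sin θ_4 = 2183 × sin 8.3° / 387 = 0.8143.
θ_4 = arcsin 0.8143 = 54.52°.

54.5°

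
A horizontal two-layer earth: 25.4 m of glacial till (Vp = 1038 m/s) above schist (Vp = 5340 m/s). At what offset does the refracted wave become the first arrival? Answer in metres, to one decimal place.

θ_c = arcsin(1038/5340) = 11.21°, so cos θ_c = 0.9809 and tᵢ = 2h cos θ_c/V₁ = 0.0480 s.
At crossover x/V₁ = x/V₂ + tᵢ ⇒ x = tᵢ/(1/V₁ − 1/V₂) = 0.04801/(9.6339e-04 − 1.8727e-04) = 61.85 m.

61.9 m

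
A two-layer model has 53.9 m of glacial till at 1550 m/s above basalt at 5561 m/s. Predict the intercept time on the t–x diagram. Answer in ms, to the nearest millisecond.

θ_c = arcsin(V₁/V₂) = arcsin(1550/5561) = 16.18°; cos θ_c = 0.9604.
tᵢ = 2h·cos θ_c / V₁ = 2·53.9·0.9604 / 1550 = 0.06679 s.

67 ms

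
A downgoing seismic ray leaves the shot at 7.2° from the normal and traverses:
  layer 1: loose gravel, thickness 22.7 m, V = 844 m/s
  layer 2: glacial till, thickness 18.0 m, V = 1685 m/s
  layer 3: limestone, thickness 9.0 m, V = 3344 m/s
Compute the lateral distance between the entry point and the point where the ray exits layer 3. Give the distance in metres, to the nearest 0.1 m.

p = sin θ₁/V₁ = sin 7.2°/844 = 1.4850e-04 s/m is conserved through the stack.
Layer 1: θ = 7.20°; offset = 22.7·tan 7.20° = 2.868 m.
Layer 2: sin θ = p·1685 = 0.2502 → θ = 14.49°; offset = 18.0·tan 14.49° = 4.652 m.
Layer 3: sin θ = p·3344 = 0.4966 → θ = 29.77°; offset = 9.0·tan 29.77° = 5.149 m.
Summing the layer offsets gives 12.669 m.

12.7 m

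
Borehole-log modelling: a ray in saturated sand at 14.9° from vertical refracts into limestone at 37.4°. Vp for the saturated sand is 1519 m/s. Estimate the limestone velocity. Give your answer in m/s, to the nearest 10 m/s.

Snell's law: sin 14.9°/V₁ = sin 37.4°/V₂.
V₂ = V₁·sin 37.4°/sin 14.9° = 1519 × 2.3621 = 3588.04 m/s.

3590 m/s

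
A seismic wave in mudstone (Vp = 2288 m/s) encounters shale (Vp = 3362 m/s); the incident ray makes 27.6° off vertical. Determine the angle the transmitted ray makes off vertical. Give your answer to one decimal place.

42.9°

Snell's law: sin θ₂ = (V₂/V₁)·sin θ₁ = (3362/2288)·sin 27.6° = 0.6808.
θ₂ = sin⁻¹(0.6808) = 42.90° (from vertical).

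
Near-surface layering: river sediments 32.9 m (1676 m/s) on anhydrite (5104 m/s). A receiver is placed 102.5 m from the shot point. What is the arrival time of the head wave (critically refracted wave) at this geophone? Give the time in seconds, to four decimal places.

0.0572 s

θ_c = arcsin(V₁/V₂) = arcsin(1676/5104) = 19.17°, cos θ_c = 0.9445.
Intercept time tᵢ = 2h cos θ_c / V₁ = 2·32.9·0.9445/1676 = 0.03708 s.
t = x/V₂ + tᵢ = 102.5/5104 + 0.03708 = 0.05717 s.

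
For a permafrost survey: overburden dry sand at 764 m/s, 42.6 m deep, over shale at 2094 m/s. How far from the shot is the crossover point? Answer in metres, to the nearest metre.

θ_c = arcsin(764/2094) = 21.40°, so cos θ_c = 0.9311 and tᵢ = 2h cos θ_c/V₁ = 0.1038 s.
At crossover x/V₁ = x/V₂ + tᵢ ⇒ x = tᵢ/(1/V₁ − 1/V₂) = 0.10383/(1.3089e-03 − 4.7755e-04) = 124.89 m.

125 m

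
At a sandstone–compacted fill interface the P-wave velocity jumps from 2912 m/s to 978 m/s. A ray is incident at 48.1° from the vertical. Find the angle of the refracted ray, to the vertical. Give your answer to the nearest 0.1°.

14.5°

sin θ₁/V₁ = sin θ₂/V₂ ⇒ sin θ₂ = 978·sin 48.1°/2912 = 978·0.7443/2912 = 0.2500.
θ₂ = arcsin 0.2500 = 14.48° from the normal.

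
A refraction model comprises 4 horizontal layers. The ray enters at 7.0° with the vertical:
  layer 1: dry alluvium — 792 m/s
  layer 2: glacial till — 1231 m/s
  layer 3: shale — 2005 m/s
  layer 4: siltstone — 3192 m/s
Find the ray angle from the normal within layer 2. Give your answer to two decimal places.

Snell's law across each interface conserves sin θ / V, so sin θ_2 = V_2·sin θ₁/V₁.
sin θ_2 = 1231 × sin 7.0° / 792 = 0.1894.
θ_2 = arcsin 0.1894 = 10.92°.

10.92°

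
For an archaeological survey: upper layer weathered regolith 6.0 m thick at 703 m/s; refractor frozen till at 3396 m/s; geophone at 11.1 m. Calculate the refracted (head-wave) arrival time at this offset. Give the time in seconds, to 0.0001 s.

θ_c = arcsin(V₁/V₂) = arcsin(703/3396) = 11.95°, cos θ_c = 0.9783.
Intercept time tᵢ = 2h cos θ_c / V₁ = 2·6.0·0.9783/703 = 0.01670 s.
t = x/V₂ + tᵢ = 11.1/3396 + 0.01670 = 0.01997 s.

0.0200 s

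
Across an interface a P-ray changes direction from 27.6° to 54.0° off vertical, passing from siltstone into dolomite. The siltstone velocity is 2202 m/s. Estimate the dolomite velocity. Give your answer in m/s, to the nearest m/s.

3845 m/s

Snell's law: sin 27.6°/V₁ = sin 54.0°/V₂.
V₂ = V₁·sin 54.0°/sin 27.6° = 2202 × 1.7462 = 3845.18 m/s.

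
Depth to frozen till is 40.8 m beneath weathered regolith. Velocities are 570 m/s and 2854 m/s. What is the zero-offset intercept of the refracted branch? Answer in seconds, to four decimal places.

0.1403 s

θ_c = arcsin(V₁/V₂) = arcsin(570/2854) = 11.52°; cos θ_c = 0.9799.
tᵢ = 2h·cos θ_c / V₁ = 2·40.8·0.9799 / 570 = 0.14027 s.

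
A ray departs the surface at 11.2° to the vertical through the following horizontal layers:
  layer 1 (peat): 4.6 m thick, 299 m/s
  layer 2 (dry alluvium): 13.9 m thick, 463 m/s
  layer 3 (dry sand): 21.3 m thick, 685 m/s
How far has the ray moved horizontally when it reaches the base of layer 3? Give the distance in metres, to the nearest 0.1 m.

p = sin θ₁/V₁ = sin 11.2°/299 = 6.4961e-04 s/m is conserved through the stack.
Layer 1: θ = 11.20°; offset = 4.6·tan 11.20° = 0.911 m.
Layer 2: sin θ = p·463 = 0.3008 → θ = 17.50°; offset = 13.9·tan 17.50° = 4.384 m.
Layer 3: sin θ = p·685 = 0.4450 → θ = 26.42°; offset = 21.3·tan 26.42° = 10.584 m.
Summing the layer offsets gives 15.878 m.

15.9 m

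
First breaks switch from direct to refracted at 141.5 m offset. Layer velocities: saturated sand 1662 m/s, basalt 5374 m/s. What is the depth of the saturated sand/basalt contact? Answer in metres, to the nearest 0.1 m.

51.4 m

x_cross = 2h·√((V₂+V₁)/(V₂−V₁)) → h = x_cross / (2·√((V₂+V₁)/(V₂−V₁))).
√((V₂+V₁)/(V₂−V₁)) = √((5374+1662)/(5374−1662)) = 1.3768.
h = 141.5 / (2·1.3768) = 51.39 m.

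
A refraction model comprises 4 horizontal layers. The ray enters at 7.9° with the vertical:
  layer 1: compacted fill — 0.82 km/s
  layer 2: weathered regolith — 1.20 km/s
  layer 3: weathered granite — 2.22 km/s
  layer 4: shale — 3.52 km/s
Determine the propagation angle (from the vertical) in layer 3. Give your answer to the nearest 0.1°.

21.8°

Snell's law across each interface conserves sin θ / V, so sin θ_3 = V_3·sin θ₁/V₁.
sin θ_3 = 2.22 × sin 7.9° / 0.82 = 0.3721.
θ_3 = arcsin 0.3721 = 21.85°.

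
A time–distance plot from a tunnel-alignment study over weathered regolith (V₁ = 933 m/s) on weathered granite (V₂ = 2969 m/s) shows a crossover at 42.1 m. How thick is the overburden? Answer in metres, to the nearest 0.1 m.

x_cross = 2h·√((V₂+V₁)/(V₂−V₁)) → h = x_cross / (2·√((V₂+V₁)/(V₂−V₁))).
√((V₂+V₁)/(V₂−V₁)) = √((2969+933)/(2969−933)) = 1.3844.
h = 42.1 / (2·1.3844) = 15.21 m.

15.2 m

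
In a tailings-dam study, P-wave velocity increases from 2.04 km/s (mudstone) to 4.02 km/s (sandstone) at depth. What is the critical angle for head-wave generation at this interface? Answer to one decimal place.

30.5°

Critical incidence: sin θ_c = V₁/V₂ = 2.04/4.02 = 0.5075.
θ_c = arcsin 0.5075 = 30.49°.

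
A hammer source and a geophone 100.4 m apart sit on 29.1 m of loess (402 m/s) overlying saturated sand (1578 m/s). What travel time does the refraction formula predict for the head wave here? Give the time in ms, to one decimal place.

203.6 ms

t = x/V₂ + 2h·√(V₂²−V₁²)/(V₁V₂).
√(V₂²−V₁²) = √(1578²−402²) = 1525.9 m/s; delay term = 2·29.1·1525.9/(402·1578) = 0.14000 s.
t = 100.4/1578 + 0.14000 = 0.20362 s.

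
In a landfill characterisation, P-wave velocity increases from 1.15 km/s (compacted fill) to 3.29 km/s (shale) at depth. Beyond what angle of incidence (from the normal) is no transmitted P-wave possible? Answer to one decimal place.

20.5°

Critical incidence: sin θ_c = V₁/V₂ = 1.15/3.29 = 0.3495.
θ_c = arcsin 0.3495 = 20.46°.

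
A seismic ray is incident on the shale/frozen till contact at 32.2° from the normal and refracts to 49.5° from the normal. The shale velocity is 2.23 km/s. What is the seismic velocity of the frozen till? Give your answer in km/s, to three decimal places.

sin 32.2° = 0.5329; sin 49.5° = 0.7604.
V₂ = V₁·(sin θ₂/sin θ₁) = 2.23·(0.7604/0.5329) = 3.182 km/s.

3.182 km/s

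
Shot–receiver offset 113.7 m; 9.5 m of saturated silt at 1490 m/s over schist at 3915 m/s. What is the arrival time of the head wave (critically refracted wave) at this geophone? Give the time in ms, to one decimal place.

40.8 ms

θ_c = arcsin(V₁/V₂) = arcsin(1490/3915) = 22.37°, cos θ_c = 0.9247.
Intercept time tᵢ = 2h cos θ_c / V₁ = 2·9.5·0.9247/1490 = 0.01179 s.
t = x/V₂ + tᵢ = 113.7/3915 + 0.01179 = 0.04083 s.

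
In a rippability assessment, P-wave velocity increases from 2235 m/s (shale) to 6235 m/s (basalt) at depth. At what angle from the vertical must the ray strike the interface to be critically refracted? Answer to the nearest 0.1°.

21.0°

At critical incidence the refracted ray runs along the interface (θ₂ = 90°), so sin θ_c = V₁/V₂.
θ_c = arcsin(2235/6235) = arcsin 0.3585 = 21.01°.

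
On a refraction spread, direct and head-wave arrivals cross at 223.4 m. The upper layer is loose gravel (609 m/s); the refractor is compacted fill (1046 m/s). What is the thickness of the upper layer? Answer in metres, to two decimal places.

x_cross = 2h·√((V₂+V₁)/(V₂−V₁)) → h = x_cross / (2·√((V₂+V₁)/(V₂−V₁))).
√((V₂+V₁)/(V₂−V₁)) = √((1046+609)/(1046−609)) = 1.9461.
h = 223.4 / (2·1.9461) = 57.40 m.

57.40 m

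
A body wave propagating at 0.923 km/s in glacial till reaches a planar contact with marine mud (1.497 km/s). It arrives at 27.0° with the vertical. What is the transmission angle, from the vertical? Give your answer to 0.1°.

47.4°

sin θ₁/V₁ = sin θ₂/V₂ ⇒ sin θ₂ = 1.497·sin 27.0°/0.923 = 1.497·0.4540/0.923 = 0.7363.
θ₂ = arcsin 0.7363 = 47.42° from the normal.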